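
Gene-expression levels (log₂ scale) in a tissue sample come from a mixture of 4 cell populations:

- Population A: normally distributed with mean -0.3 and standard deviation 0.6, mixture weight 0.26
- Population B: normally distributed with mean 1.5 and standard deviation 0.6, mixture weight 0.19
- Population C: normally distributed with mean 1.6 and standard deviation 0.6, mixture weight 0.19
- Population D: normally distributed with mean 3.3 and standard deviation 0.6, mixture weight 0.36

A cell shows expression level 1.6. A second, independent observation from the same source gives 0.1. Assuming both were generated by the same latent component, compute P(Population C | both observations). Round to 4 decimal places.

0.3786

Apply Bayes' rule: the posterior for each component is proportional to its prior times its likelihood at x.
Since both observations come from the same component, the likelihood for component k is f_k(x₁)·f_k(x₂).
  p_A = [0.00441829] × [0.532413] = 0.00235236
  p_B = [0.655733] × [0.0437031] = 0.0286576
  p_C = [0.664904] × [0.0292138] = 0.0194244
  p_D = [0.0120102] × [4.42717e-07] = 5.3171e-09
Unnormalised posteriors:
  π_A·p_A = 0.26 × 0.00235236 = 0.000611613
  π_B·p_B = 0.19 × 0.0286576 = 0.00544494
  π_C·p_C = 0.19 × 0.0194244 = 0.00369063
  π_D·p_D = 0.36 × 5.3171e-09 = 1.91416e-09
Denominator: 0.000611613 + 0.00544494 + 0.00369063 + 1.91416e-09 = 0.00974719
P(Population C | x) ≈ 0.3786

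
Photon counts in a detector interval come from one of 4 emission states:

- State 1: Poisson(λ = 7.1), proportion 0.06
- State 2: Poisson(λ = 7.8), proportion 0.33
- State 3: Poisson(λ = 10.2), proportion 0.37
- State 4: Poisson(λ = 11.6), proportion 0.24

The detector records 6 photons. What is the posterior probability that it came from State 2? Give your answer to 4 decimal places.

The responsibility of component k is w_k f_k(x) divided by Σ_j w_j f_j(x).
Component likelihoods at x = 6 photons:
  p_1 = e^(−7.1)·7.1^6/6! = 0.1468
  p_2 = e^(−7.8)·7.8^6/6! = 0.128156
  p_3 = e^(−10.2)·10.2^6/6! = 0.0581386
  p_4 = e^(−11.6)·11.6^6/6! = 0.031017
Multiply by the mixture weights:
  w_1·p_1 = 0.06 × 0.1468 = 0.00880801
  w_2·p_2 = 0.33 × 0.128156 = 0.0422914
  w_3·p_3 = 0.37 × 0.0581386 = 0.0215113
  w_4·p_4 = 0.24 × 0.031017 = 0.00744407
Normaliser: 0.00880801 + 0.0422914 + 0.0215113 + 0.00744407 = 0.0800548
P(State 2 | 6 photons) ≈ 0.5283

0.5283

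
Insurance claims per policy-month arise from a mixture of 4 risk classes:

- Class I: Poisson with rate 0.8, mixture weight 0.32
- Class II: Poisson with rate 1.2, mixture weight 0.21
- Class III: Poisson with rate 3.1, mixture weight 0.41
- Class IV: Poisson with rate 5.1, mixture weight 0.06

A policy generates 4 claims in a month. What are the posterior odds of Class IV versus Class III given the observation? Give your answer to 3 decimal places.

The posterior odds equal the prior odds times the likelihood ratio: (π_i/π_j)·(f_i(x)/f_j(x)).
Component likelihoods at x = 4 claims:
  p_I = 0.00766855
  p_II = 0.0260232
  p_III = 0.17335
  p_IV = 0.171857
Posterior odds = (π_IV·p_IV) / (π_III·p_III) = (0.06·0.171857) / (0.41·0.17335) = 0.0103114 / 0.0710733 ≈ 0.145

0.145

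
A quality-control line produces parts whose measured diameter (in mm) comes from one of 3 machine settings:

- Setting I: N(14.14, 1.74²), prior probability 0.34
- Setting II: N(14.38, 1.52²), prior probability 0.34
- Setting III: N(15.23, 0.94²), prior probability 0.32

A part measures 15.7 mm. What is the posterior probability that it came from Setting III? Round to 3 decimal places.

By Bayes' theorem, P(k | x) = π_k f_k(x) / Σ_j π_j f_j(x).
Evaluate each component's likelihood at the observed value:
  p_I = (1/(1.74·√(2π)))·exp(−(15.7−14.14)²/(2·1.74²)) = 0.229277·exp(-0.40190) = 0.153397
  p_II = (1/(1.52·√(2π)))·exp(−(15.7−14.38)²/(2·1.52²)) = 0.262462·exp(-0.37708) = 0.180013
  p_III = (1/(0.94·√(2π)))·exp(−(15.7−15.23)²/(2·0.94²)) = 0.424407·exp(-0.12500) = 0.374538
Unnormalised posteriors:
  π_I·p_I = 0.34 × 0.153397 = 0.052155
  π_II·p_II = 0.34 × 0.180013 = 0.0612044
  π_III·p_III = 0.32 × 0.374538 = 0.119852
Evidence: 0.052155 + 0.0612044 + 0.119852 = 0.233211
P(Setting III | data) ≈ 0.514

0.514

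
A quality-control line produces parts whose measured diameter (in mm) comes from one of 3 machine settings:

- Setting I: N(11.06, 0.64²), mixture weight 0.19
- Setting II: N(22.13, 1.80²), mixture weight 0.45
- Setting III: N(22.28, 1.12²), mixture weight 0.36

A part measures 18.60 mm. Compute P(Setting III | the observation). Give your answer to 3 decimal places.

0.038

Posterior ∝ prior × likelihood, so P(k | x) ∝ π_k f_k(x); normalise over all components.
Evaluate each component's likelihood at the observed value:
  L_I = (1/(0.64·√(2π)))·exp(−(18.60−11.06)²/(2·0.64²)) = 0.623347·exp(-69.39893) = 4.52022e-31
  L_II = (1/(1.80·√(2π)))·exp(−(18.60−22.13)²/(2·1.80²)) = 0.221635·exp(-1.92298) = 0.0323965
  L_III = (1/(1.12·√(2π)))·exp(−(18.60−22.28)²/(2·1.12²)) = 0.356198·exp(-5.39796) = 0.00161209
Multiply by the mixture weights:
  π_I·L_I = 0.19 × 4.52022e-31 = 8.58842e-32
  π_II·L_II = 0.45 × 0.0323965 = 0.0145784
  π_III·L_III = 0.36 × 0.00161209 = 0.000580351
Evidence: 8.58842e-32 + 0.0145784 + 0.000580351 = 0.0151588
Responsibility of Setting III: 0.000580351 / 0.0151588 ≈ 0.038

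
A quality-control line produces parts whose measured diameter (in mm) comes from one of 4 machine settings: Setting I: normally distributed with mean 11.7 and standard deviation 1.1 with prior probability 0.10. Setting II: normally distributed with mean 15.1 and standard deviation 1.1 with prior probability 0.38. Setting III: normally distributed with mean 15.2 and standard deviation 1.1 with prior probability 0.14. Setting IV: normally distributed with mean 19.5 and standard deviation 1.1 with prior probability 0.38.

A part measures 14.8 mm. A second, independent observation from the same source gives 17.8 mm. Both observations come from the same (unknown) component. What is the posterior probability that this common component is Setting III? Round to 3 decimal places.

Apply Bayes' rule: the posterior for each component is proportional to its prior times its likelihood at x.
Since both observations come from the same component, the likelihood for component k is f_k(x₁)·f_k(x₂).
  L_I = [0.00683757] × [7.61712e-08] = 5.20826e-10
  L_II = [0.349435] × [0.0178341] = 0.00623184
  L_III = [0.339472] × [0.0222006] = 0.00753647
  L_IV = [3.93762e-05] × [0.109869] = 4.32624e-06
Multiply by the mixture weights:
  w_I·L_I = 0.10 × 5.20826e-10 = 5.20826e-11
  w_II·L_II = 0.38 × 0.00623184 = 0.0023681
  w_III·L_III = 0.14 × 0.00753647 = 0.00105511
  w_IV·L_IV = 0.38 × 4.32624e-06 = 1.64397e-06
Marginal: 5.20826e-11 + 0.0023681 + 0.00105511 + 1.64397e-06 = 0.00342485
Responsibility of Setting III: 0.00105511 / 0.00342485 ≈ 0.308

0.308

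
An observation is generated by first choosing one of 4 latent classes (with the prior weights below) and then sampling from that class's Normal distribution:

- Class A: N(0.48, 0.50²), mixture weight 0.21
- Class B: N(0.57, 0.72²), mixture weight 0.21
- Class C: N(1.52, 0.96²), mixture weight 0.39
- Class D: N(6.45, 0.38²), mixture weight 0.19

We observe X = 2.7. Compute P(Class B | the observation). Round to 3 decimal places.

Posterior ∝ prior × likelihood, so P(k | x) ∝ π_k f_k(x); normalise over all components.
Normal densities:
  f_A = (1/(0.50·√(2π)))·exp(−(2.7−0.48)²/(2·0.50²)) = 0.797885·exp(-9.85680) = 4.1801e-05
  f_B = (1/(0.72·√(2π)))·exp(−(2.7−0.57)²/(2·0.72²)) = 0.554087·exp(-4.37587) = 0.00696887
  f_C = (1/(0.96·√(2π)))·exp(−(2.7−1.52)²/(2·0.96²)) = 0.415565·exp(-0.75543) = 0.195237
  f_D = (1/(0.38·√(2π)))·exp(−(2.7−6.45)²/(2·0.38²)) = 1.049848·exp(-48.69287) = 7.48313e-22
Weight by the priors:
  π_A·f_A = 0.21 × 4.1801e-05 = 8.7782e-06
  π_B·f_B = 0.21 × 0.00696887 = 0.00146346
  π_C·f_C = 0.39 × 0.195237 = 0.0761424
  π_D·f_D = 0.19 × 7.48313e-22 = 1.42179e-22
Normaliser: 8.7782e-06 + 0.00146346 + 0.0761424 + 1.42179e-22 = 0.0776146
P(Class B | 2.7) ≈ 0.019

0.019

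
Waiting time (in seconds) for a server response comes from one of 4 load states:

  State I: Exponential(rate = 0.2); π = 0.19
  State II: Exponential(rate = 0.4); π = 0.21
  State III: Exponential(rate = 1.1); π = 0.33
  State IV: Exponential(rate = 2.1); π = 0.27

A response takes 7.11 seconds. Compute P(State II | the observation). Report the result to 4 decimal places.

Posterior ∝ prior × likelihood, so P(k | x) ∝ π_k f_k(x); normalise over all components.
Component likelihoods at x = 7.11 seconds:
  L_I = 0.0482462
  L_II = 0.023277
  L_III = 0.000441342
  L_IV = 6.88285e-07
Multiply by the mixture weights:
  π_I·L_I = 0.19 × 0.0482462 = 0.00916678
  π_II·L_II = 0.21 × 0.023277 = 0.00488816
  π_III·L_III = 0.33 × 0.000441342 = 0.000145643
  π_IV·L_IV = 0.27 × 6.88285e-07 = 1.85837e-07
Evidence: 0.00916678 + 0.00488816 + 0.000145643 + 1.85837e-07 = 0.0142008
P(State II | data) ≈ 0.3442

0.3442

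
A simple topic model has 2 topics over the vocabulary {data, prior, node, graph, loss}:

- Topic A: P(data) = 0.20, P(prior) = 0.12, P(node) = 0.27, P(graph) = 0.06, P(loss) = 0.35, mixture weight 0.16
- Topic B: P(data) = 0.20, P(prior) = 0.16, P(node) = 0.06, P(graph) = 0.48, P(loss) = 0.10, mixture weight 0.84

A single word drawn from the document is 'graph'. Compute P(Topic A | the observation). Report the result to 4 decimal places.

0.0233

By Bayes' theorem, P(k | x) = P(Z=k) f_k(x) / Σ_j P(Z=j) f_j(x).
Evaluate each component's likelihood at the observed value:
  f_A = 0.06
  f_B = 0.48
Multiply by the mixture weights:
  P(Z=A)·f_A = 0.16 × 0.06 = 0.0096
  P(Z=B)·f_B = 0.84 × 0.48 = 0.4032
Evidence: 0.0096 + 0.4032 = 0.4128
So the posterior for Topic A is 0.0096 / 0.4128 ≈ 0.0233.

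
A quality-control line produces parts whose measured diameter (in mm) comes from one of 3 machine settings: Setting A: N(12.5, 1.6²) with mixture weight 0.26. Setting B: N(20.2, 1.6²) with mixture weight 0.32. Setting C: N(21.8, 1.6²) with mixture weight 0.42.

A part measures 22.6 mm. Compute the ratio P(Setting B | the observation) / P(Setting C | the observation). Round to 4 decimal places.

Posterior odds = (P(Z=i) f_i(x)) / (P(Z=j) f_j(x)); the normalising sum cancels.
Normal densities:
  p_A = 5.54602e-10
  p_B = 0.0809485
  p_C = 0.220041
0.0259035 / 0.0924171 ≈ 0.2803

0.2803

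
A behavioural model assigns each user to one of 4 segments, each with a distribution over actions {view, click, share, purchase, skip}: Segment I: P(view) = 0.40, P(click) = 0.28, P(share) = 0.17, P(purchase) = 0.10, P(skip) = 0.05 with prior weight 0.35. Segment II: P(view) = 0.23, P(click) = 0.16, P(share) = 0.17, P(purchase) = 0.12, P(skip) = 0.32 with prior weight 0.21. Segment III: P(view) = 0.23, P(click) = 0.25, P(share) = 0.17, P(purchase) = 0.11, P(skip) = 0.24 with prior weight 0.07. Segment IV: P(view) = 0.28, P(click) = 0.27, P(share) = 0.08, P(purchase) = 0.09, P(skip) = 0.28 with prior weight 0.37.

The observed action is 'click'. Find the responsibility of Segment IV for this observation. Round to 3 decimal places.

Apply Bayes' rule: the posterior for each component is proportional to its prior times its likelihood at x.
Categorical probabilities:
  f_I = 0.28
  f_II = 0.16
  f_III = 0.25
  f_IV = 0.27
Unnormalised posteriors:
  π_I·f_I = 0.35 × 0.28 = 0.098
  π_II·f_II = 0.21 × 0.16 = 0.0336
  π_III·f_III = 0.07 × 0.25 = 0.0175
  π_IV·f_IV = 0.37 × 0.27 = 0.0999
Evidence: 0.098 + 0.0336 + 0.0175 + 0.0999 = 0.249
Responsibility of Segment IV: 0.0999 / 0.249 ≈ 0.401

0.401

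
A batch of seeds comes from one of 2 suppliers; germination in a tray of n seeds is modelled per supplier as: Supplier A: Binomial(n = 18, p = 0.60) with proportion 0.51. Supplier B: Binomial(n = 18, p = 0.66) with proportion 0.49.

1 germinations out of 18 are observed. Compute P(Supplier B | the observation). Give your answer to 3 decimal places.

The responsibility of component k is π_k f_k(x) divided by Σ_j π_j f_j(x).
Component likelihoods at x = 1 germinations out of 18:
  L_A = 1.85543e-06
  L_B = 1.28813e-07
Multiply by the mixture weights:
  π_A·L_A = 0.51 × 1.85543e-06 = 9.46267e-07
  π_B·L_B = 0.49 × 1.28813e-07 = 6.31181e-08
Sum: 9.46267e-07 + 6.31181e-08 = 1.00939e-06
Responsibility of Supplier B: 6.31181e-08 / 1.00939e-06 ≈ 0.063

0.063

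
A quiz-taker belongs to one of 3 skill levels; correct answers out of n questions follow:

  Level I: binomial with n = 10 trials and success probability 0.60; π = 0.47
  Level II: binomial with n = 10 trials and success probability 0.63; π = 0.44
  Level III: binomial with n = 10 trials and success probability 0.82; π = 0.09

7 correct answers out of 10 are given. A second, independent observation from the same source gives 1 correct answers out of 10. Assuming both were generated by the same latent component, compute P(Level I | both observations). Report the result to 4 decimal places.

0.6481

P(component k | x) = w_k·f_k(x) / marginal(x), where marginal(x) = Σ_j w_j·f_j(x).
Since both observations come from the same component, the likelihood for component k is f_k(x₁)·f_k(x₂).
  f_I = [0.214991] × [0.00157286] = 0.000338151
  f_II = [0.239425] × [0.000818759] = 0.000196032
  f_III = [0.17446] × [1.62655e-06] = 2.83767e-07
Weight by the priors:
  w_I·f_I = 0.47 × 0.000338151 = 0.000158931
  w_II·f_II = 0.44 × 0.000196032 = 8.6254e-05
  w_III·f_III = 0.09 × 2.83767e-07 = 2.5539e-08
Marginal: 0.000158931 + 8.6254e-05 + 2.5539e-08 = 0.000245211
P(Level I | x₁, x₂) ≈ 0.6481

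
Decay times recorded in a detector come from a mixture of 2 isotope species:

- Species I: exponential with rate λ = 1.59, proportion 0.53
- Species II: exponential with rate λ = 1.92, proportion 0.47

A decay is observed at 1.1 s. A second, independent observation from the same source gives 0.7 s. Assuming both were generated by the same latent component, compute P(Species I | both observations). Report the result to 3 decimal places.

The responsibility of component k is w_k f_k(x) divided by Σ_j w_j f_j(x).
Since both observations come from the same component, the likelihood for component k is f_k(x₁)·f_k(x₂).
  p_I = [1.59·e^(−1.59·1.1) = 1.59·e^(−1.7490) = 0.276577] × [0.522429] = 0.144492
  p_II = [1.92·e^(−1.92·1.1) = 1.92·e^(−2.1120) = 0.232312] × [0.500737] = 0.116327
Multiply by the mixture weights:
  w_I·p_I = 0.53 × 0.144492 = 0.0765807
  w_II·p_II = 0.47 × 0.116327 = 0.0546737
Sum: 0.0765807 + 0.0546737 = 0.131254
Responsibility of Species I: 0.0765807 / 0.131254 ≈ 0.583

0.583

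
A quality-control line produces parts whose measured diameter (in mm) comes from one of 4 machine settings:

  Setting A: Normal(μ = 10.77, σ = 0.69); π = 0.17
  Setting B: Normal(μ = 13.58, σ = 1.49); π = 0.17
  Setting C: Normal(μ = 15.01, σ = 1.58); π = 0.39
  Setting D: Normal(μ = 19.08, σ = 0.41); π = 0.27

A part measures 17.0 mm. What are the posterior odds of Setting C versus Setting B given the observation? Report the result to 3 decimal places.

13.636

Only the two components matter; the odds are (π_i f_i(x)) / (π_j f_j(x)).
Evaluate each component's likelihood at the observed value:
  L_A = (1/(0.69·√(2π)))·exp(−(17.0−10.77)²/(2·0.69²)) = 0.578177·exp(-40.76129) = 1.14725e-18
  L_B = (1/(1.49·√(2π)))·exp(−(17.0−13.58)²/(2·1.49²)) = 0.267746·exp(-2.63421) = 0.0192178
  L_C = (1/(1.58·√(2π)))·exp(−(17.0−15.01)²/(2·1.58²)) = 0.252495·exp(-0.79316) = 0.114232
  L_D = (1/(0.41·√(2π)))·exp(−(17.0−19.08)²/(2·0.41²)) = 0.973030·exp(-12.86853) = 2.50839e-06
Odds = (0.39/0.17) × (0.114232/0.0192178) = 2.29412 × 5.94407 ≈ 13.636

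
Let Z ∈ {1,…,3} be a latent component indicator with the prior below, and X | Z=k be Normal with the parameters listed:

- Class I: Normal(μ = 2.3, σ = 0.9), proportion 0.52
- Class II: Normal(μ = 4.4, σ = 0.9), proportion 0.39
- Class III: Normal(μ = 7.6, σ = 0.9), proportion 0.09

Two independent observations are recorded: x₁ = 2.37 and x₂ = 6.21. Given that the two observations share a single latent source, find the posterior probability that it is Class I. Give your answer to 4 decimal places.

0.0101

Posterior ∝ prior × likelihood, so P(k | x) ∝ P(Z=k) f_k(x); normalise over all components.
Since both observations come from the same component, the likelihood for component k is f_k(x₁)·f_k(x₂).
  p_I = [0.44193] × [3.53336e-05] = 1.5615e-05
  p_II = [0.0348277] × [0.0586679] = 0.00204327
  p_III = [2.05977e-08] × [0.134494] = 2.77028e-09
Weight by the priors:
  P(Z=I)·p_I = 0.52 × 1.5615e-05 = 8.11979e-06
  P(Z=II)·p_II = 0.39 × 0.00204327 = 0.000796874
  P(Z=III)·p_III = 0.09 × 2.77028e-09 = 2.49325e-10
Sum: 8.11979e-06 + 0.000796874 + 2.49325e-10 = 0.000804994
Responsibility of Class I: 8.11979e-06 / 0.000804994 ≈ 0.0101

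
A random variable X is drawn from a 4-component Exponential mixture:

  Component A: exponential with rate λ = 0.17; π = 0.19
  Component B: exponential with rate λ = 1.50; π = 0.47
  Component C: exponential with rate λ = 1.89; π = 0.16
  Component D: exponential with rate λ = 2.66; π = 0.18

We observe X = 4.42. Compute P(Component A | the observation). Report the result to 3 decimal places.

0.938

Apply Bayes' rule: the posterior for each component is proportional to its prior times its likelihood at x.
Exponential densities:
  f_A = 0.17·e^(−0.17·4.42) = 0.17·e^(−0.7514) = 0.08019
  f_B = 1.50·e^(−1.50·4.42) = 1.50·e^(−6.6300) = 0.00198024
  f_C = 1.89·e^(−1.89·4.42) = 1.89·e^(−8.3538) = 0.000445095
  f_D = 2.66·e^(−2.66·4.42) = 2.66·e^(−11.7572) = 2.08351e-05
Prior × likelihood for each component:
  π_A·f_A = 0.19 × 0.08019 = 0.0152361
  π_B·f_B = 0.47 × 0.00198024 = 0.000930715
  π_C·f_C = 0.16 × 0.000445095 = 7.12152e-05
  π_D·f_D = 0.18 × 2.08351e-05 = 3.75031e-06
Marginal: 0.0152361 + 0.000930715 + 7.12152e-05 + 3.75031e-06 = 0.0162418
P(Component A | 4.42) = 0.0152361 / 0.0162418 ≈ 0.938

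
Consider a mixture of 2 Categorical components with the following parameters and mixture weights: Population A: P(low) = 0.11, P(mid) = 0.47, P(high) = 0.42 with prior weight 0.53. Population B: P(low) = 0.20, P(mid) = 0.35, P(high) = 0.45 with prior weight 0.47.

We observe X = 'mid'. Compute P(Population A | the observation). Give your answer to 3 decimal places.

The responsibility of component k is w_k f_k(x) divided by Σ_j w_j f_j(x).
Component likelihoods at x = 'mid':
  L_A = P(mid | comp) = 0.47
  L_B = P(mid | comp) = 0.35
Unnormalised posteriors:
  w_A·L_A = 0.53 × 0.47 = 0.2491
  w_B·L_B = 0.47 × 0.35 = 0.1645
Marginal: 0.2491 + 0.1645 = 0.4136
So the posterior for Population A is 0.2491 / 0.4136 ≈ 0.602.

0.602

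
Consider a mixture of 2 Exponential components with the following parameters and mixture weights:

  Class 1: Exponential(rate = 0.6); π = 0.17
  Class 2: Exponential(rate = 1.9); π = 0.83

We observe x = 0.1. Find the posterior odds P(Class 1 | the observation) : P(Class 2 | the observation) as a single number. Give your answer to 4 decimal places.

The posterior odds equal the prior odds times the likelihood ratio: (π_i/π_j)·(f_i(x)/f_j(x)).
Component likelihoods at x = 0.1:
  f_1 = 0.6·e^(−0.6·0.1) = 0.6·e^(−0.0600) = 0.565059
  f_2 = 1.9·e^(−1.9·0.1) = 1.9·e^(−0.1900) = 1.57122
Posterior odds = (π_1·f_1) / (π_2·f_2) = (0.17·0.565059) / (0.83·1.57122) = 0.09606 / 1.30411 ≈ 0.0737

0.0737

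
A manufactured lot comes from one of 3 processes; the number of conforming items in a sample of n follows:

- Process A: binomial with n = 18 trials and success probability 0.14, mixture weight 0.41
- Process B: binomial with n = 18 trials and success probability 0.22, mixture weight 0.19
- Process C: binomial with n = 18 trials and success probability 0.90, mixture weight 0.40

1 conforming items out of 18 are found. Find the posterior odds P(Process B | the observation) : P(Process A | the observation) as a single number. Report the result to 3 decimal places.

Since P(k|x) ∝ w_k f_k(x), the posterior odds are w_i f_i(x) / (w_j f_j(x)).
Component likelihoods at x = 1 conforming items out of 18:
  f_A = 0.194032
  f_B = 0.0579834
  f_C = 1.62e-16
Posterior odds = (w_B·f_B) / (w_A·f_A) = (0.19·0.0579834) / (0.41·0.194032) = 0.0110168 / 0.0795533 ≈ 0.138

0.138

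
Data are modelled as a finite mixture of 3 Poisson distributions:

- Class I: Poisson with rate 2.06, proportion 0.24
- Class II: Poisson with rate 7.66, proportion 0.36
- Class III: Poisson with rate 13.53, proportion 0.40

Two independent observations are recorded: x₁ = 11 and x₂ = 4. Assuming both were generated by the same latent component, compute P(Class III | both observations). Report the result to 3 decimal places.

0.043

Apply Bayes' rule: the posterior for each component is proportional to its prior times its likelihood at x.
Since both observations come from the same component, the likelihood for component k is f_k(x₁)·f_k(x₂).
  L_I = [e^(−2.06)·2.06^11/11! = 9.05184e-06] × [0.0956337] = 8.65661e-07
  L_II = [e^(−7.66)·7.66^11/11! = 0.0629021] × [0.0676096] = 0.00425278
  L_III = [e^(−13.53)·13.53^11/11! = 0.0927077] × [0.0018577] = 0.000172223
Prior × likelihood for each component:
  w_I·L_I = 0.24 × 8.65661e-07 = 2.07759e-07
  w_II·L_II = 0.36 × 0.00425278 = 0.001531
  w_III·L_III = 0.40 × 0.000172223 = 6.88892e-05
Evidence: 2.07759e-07 + 0.001531 + 6.88892e-05 = 0.0016001
So the posterior for Class III is 6.88892e-05 / 0.0016001 ≈ 0.043.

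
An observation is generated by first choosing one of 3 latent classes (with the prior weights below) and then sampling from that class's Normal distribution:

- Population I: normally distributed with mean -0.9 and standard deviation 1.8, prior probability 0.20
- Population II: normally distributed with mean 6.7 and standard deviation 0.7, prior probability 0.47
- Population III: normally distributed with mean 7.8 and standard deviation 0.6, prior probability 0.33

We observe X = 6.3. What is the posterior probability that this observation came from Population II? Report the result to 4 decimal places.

P(component k | x) = P(Z=k)·f_k(x) / marginal(x), where marginal(x) = Σ_j P(Z=j)·f_j(x).
Component likelihoods at x = 6.3:
  p_I = 7.43501e-05
  p_II = 0.484068
  p_III = 0.0292138
Multiply by the mixture weights:
  P(Z=I)·p_I = 0.20 × 7.43501e-05 = 1.487e-05
  P(Z=II)·p_II = 0.47 × 0.484068 = 0.227512
  P(Z=III)·p_III = 0.33 × 0.0292138 = 0.00964057
Denominator: 1.487e-05 + 0.227512 + 0.00964057 = 0.237168
P(Population II | data) ≈ 0.9593

0.9593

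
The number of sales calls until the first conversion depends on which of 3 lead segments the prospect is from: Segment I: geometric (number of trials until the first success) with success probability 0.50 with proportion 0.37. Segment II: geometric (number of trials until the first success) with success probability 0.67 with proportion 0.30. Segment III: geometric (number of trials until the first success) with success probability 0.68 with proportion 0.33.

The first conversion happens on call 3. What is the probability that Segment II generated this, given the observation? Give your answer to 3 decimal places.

By Bayes' theorem, P(k | x) = π_k f_k(x) / Σ_j π_j f_j(x).
Component likelihoods at x = 3:
  p_I = 0.50·(1−0.50)^2 = 0.50·0.25 = 0.125
  p_II = 0.67·(1−0.67)^2 = 0.67·0.1089 = 0.072963
  p_III = 0.68·(1−0.68)^2 = 0.68·0.1024 = 0.069632
Weight by the priors:
  π_I·p_I = 0.37 × 0.125 = 0.04625
  π_II·p_II = 0.30 × 0.072963 = 0.0218889
  π_III·p_III = 0.33 × 0.069632 = 0.0229786
Normaliser: 0.04625 + 0.0218889 + 0.0229786 = 0.0911175
P(Segment II | the observation) ≈ 0.240

0.240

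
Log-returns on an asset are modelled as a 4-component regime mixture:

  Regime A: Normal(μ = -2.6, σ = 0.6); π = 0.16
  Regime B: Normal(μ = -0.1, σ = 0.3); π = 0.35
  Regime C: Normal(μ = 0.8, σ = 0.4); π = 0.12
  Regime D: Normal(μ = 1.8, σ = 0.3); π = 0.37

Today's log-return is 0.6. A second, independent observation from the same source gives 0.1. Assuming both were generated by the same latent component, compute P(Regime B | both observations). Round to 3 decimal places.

P(component k | x) = P(Z=k)·f_k(x) / marginal(x), where marginal(x) = Σ_j P(Z=j)·f_j(x).
Since both observations come from the same component, the likelihood for component k is f_k(x₁)·f_k(x₂).
  p_A = [(1/(0.6·√(2π)))·exp(−(0.6−-2.6)²/(2·0.6²)) = 0.664904·exp(-14.22222) = 4.42717e-07] × [2.66396e-05] = 1.17938e-11
  p_B = [(1/(0.3·√(2π)))·exp(−(0.6−-0.1)²/(2·0.3²)) = 1.329808·exp(-2.72222) = 0.0874063] × [1.06483] = 0.0930726
  p_C = [(1/(0.4·√(2π)))·exp(−(0.6−0.8)²/(2·0.4²)) = 0.997356·exp(-0.12500) = 0.880163] × [0.215693] = 0.189845
  p_D = [(1/(0.3·√(2π)))·exp(−(0.6−1.8)²/(2·0.3²)) = 1.329808·exp(-8.00000) = 0.000446101] × [1.41563e-07] = 6.31513e-11
Multiply by the mixture weights:
  P(Z=A)·p_A = 0.16 × 1.17938e-11 = 1.88701e-12
  P(Z=B)·p_B = 0.35 × 0.0930726 = 0.0325754
  P(Z=C)·p_C = 0.12 × 0.189845 = 0.0227814
  P(Z=D)·p_D = 0.37 × 6.31513e-11 = 2.3366e-11
Sum: 1.88701e-12 + 0.0325754 + 0.0227814 + 2.3366e-11 = 0.0553568
So the posterior for Regime B is 0.0325754 / 0.0553568 ≈ 0.588.

0.588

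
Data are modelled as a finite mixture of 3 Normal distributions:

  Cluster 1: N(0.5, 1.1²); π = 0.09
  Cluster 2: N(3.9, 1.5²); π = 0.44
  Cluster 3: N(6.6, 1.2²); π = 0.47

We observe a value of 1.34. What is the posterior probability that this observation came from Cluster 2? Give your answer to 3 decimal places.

P(component k | x) = w_k·f_k(x) / marginal(x), where marginal(x) = Σ_j w_j·f_j(x).
Normal densities:
  p_1 = 0.270951
  p_2 = 0.0619914
  p_3 = 2.23638e-05
Weight by the priors:
  w_1·p_1 = 0.09 × 0.270951 = 0.0243855
  w_2·p_2 = 0.44 × 0.0619914 = 0.0272762
  w_3·p_3 = 0.47 × 2.23638e-05 = 1.0511e-05
Denominator: 0.0243855 + 0.0272762 + 1.0511e-05 = 0.0516723
Responsibility of Cluster 2: 0.0272762 / 0.0516723 ≈ 0.528

0.528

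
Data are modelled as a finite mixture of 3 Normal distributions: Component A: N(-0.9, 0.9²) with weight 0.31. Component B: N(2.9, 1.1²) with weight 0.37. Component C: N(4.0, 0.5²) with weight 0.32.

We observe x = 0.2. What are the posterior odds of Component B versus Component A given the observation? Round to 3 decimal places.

Since P(k|x) ∝ w_k f_k(x), the posterior odds are w_i f_i(x) / (w_j f_j(x)).
Normal densities:
  f_A = (1/(0.9·√(2π)))·exp(−(0.2−-0.9)²/(2·0.9²)) = 0.443269·exp(-0.74691) = 0.210033
  f_B = (1/(1.1·√(2π)))·exp(−(0.2−2.9)²/(2·1.1²)) = 0.362675·exp(-3.01240) = 0.0178341
  f_C = (1/(0.5·√(2π)))·exp(−(0.2−4.0)²/(2·0.5²)) = 0.797885·exp(-28.88000) = 2.28831e-13
0.0065986 / 0.0651102 ≈ 0.101

0.101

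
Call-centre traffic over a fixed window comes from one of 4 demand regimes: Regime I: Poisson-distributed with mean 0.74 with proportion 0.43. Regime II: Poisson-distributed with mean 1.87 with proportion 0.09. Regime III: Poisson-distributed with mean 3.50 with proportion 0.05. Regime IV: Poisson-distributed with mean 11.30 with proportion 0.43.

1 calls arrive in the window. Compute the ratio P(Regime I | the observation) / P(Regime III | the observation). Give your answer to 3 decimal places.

Only the two components matter; the odds are (P(Z=i) f_i(x)) / (P(Z=j) f_j(x)).
Component likelihoods at x = 1 calls:
  L_I = e^(−0.74)·0.74^1/1! = 0.353064
  L_II = e^(−1.87)·1.87^1/1! = 0.288211
  L_III = e^(−3.50)·3.50^1/1! = 0.105691
  L_IV = e^(−11.30)·11.30^1/1! = 0.000139814
Posterior odds = (P(Z=I)·L_I) / (P(Z=III)·L_III) = (0.43·0.353064) / (0.05·0.105691) = 0.151818 / 0.00528454 ≈ 28.729

28.729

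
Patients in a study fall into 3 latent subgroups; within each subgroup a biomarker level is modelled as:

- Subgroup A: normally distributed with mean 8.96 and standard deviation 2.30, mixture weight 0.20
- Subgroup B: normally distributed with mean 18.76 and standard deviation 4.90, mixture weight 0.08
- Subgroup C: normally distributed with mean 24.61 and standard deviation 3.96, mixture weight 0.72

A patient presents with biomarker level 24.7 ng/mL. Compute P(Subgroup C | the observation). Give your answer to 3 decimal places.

The responsibility of component k is π_k f_k(x) divided by Σ_j π_j f_j(x).
Normal densities:
  L_A = (1/(2.30·√(2π)))·exp(−(24.7−8.96)²/(2·2.30²)) = 0.173453·exp(-23.41660) = 1.1735e-11
  L_B = (1/(4.90·√(2π)))·exp(−(24.7−18.76)²/(2·4.90²)) = 0.081417·exp(-0.73477) = 0.0390488
  L_C = (1/(3.96·√(2π)))·exp(−(24.7−24.61)²/(2·3.96²)) = 0.100743·exp(-0.00026) = 0.100717
Unnormalised posteriors:
  π_A·L_A = 0.20 × 1.1735e-11 = 2.347e-12
  π_B·L_B = 0.08 × 0.0390488 = 0.00312391
  π_C·L_C = 0.72 × 0.100717 = 0.0725162
Evidence: 2.347e-12 + 0.00312391 + 0.0725162 = 0.0756401
So the posterior for Subgroup C is 0.0725162 / 0.0756401 ≈ 0.959.

0.959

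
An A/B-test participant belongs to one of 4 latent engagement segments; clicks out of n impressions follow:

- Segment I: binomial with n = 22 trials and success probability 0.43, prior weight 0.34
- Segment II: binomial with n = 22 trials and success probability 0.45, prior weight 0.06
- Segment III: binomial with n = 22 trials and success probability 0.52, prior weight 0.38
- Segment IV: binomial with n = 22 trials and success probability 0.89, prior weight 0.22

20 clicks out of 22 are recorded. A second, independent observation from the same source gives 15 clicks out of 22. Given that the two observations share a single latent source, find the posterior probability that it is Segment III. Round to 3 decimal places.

By Bayes' theorem, P(k | x) = π_k f_k(x) / Σ_j π_j f_j(x).
Since both observations come from the same component, the likelihood for component k is f_k(x₁)·f_k(x₂).
  f_I = [3.50535e-06] × [0.0105922] = 3.71294e-08
  f_II = [8.10191e-06] × [0.0163141] = 1.32175e-07
  f_III = [0.000111214] × [0.0550269] = 6.11979e-06
  f_IV = [0.271767] × [0.00578676] = 0.00157265
Prior × likelihood for each component:
  π_I·f_I = 0.34 × 3.71294e-08 = 1.2624e-08
  π_II·f_II = 0.06 × 1.32175e-07 = 7.93052e-09
  π_III·f_III = 0.38 × 6.11979e-06 = 2.32552e-06
  π_IV·f_IV = 0.22 × 0.00157265 = 0.000345984
Normaliser: 1.2624e-08 + 7.93052e-09 + 2.32552e-06 + 0.000345984 = 0.00034833
P(Segment III | x₁,x₂) ≈ 0.007

0.007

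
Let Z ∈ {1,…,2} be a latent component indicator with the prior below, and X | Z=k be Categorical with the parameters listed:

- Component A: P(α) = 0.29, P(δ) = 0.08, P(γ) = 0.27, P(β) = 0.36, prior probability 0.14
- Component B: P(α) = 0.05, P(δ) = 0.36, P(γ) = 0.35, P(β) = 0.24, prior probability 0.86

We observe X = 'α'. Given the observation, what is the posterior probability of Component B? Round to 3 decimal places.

0.514

By Bayes' theorem, P(k | x) = π_k f_k(x) / Σ_j π_j f_j(x).
Component likelihoods at x = 'α':
  p_A = P(α | comp) = 0.29
  p_B = P(α | comp) = 0.05
Unnormalised posteriors:
  π_A·p_A = 0.14 × 0.29 = 0.0406
  π_B·p_B = 0.86 × 0.05 = 0.043
Normaliser: 0.0406 + 0.043 = 0.0836
P(Component B | the observation) = 0.043 / 0.0836 ≈ 0.514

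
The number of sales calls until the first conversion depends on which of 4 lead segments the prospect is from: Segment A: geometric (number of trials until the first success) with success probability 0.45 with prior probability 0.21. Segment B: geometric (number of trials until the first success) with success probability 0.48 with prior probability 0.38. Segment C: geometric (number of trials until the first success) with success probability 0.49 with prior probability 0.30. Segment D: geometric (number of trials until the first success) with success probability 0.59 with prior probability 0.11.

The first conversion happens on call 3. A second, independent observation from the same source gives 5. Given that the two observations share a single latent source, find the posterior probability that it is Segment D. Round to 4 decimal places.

0.0417

P(component k | x) = P(Z=k)·f_k(x) / marginal(x), where marginal(x) = Σ_j P(Z=j)·f_j(x).
Since both observations come from the same component, the likelihood for component k is f_k(x₁)·f_k(x₂).
  p_A = [0.136125] × [0.0411778] = 0.00560533
  p_B = [0.129792] × [0.0350958] = 0.00455515
  p_C = [0.127449] × [0.0331495] = 0.00422487
  p_D = [0.099179] × [0.016672] = 0.00165351
Weight by the priors:
  P(Z=A)·p_A = 0.21 × 0.00560533 = 0.00117712
  P(Z=B)·p_B = 0.38 × 0.00455515 = 0.00173096
  P(Z=C)·p_C = 0.30 × 0.00422487 = 0.00126746
  P(Z=D)·p_D = 0.11 × 0.00165351 = 0.000181886
Marginal: 0.00117712 + 0.00173096 + 0.00126746 + 0.000181886 = 0.00435742
P(Segment D | x₁,x₂) = 0.000181886 / 0.00435742 ≈ 0.0417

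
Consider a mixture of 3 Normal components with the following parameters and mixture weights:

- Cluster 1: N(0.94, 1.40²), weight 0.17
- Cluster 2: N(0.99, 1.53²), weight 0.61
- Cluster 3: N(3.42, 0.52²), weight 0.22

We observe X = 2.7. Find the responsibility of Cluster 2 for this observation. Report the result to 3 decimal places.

The responsibility of component k is π_k f_k(x) divided by Σ_j π_j f_j(x).
Component likelihoods at x = 2.7:
  L_1 = (1/(1.40·√(2π)))·exp(−(2.7−0.94)²/(2·1.40²)) = 0.284959·exp(-0.79020) = 0.129301
  L_2 = (1/(1.53·√(2π)))·exp(−(2.7−0.99)²/(2·1.53²)) = 0.260747·exp(-0.62457) = 0.139628
  L_3 = (1/(0.52·√(2π)))·exp(−(2.7−3.42)²/(2·0.52²)) = 0.767197·exp(-0.95858) = 0.294172
Multiply by the mixture weights:
  π_1·L_1 = 0.17 × 0.129301 = 0.0219811
  π_2·L_2 = 0.61 × 0.139628 = 0.0851731
  π_3·L_3 = 0.22 × 0.294172 = 0.0647178
Normaliser: 0.0219811 + 0.0851731 + 0.0647178 = 0.171872
So the posterior for Cluster 2 is 0.0851731 / 0.171872 ≈ 0.496.

0.496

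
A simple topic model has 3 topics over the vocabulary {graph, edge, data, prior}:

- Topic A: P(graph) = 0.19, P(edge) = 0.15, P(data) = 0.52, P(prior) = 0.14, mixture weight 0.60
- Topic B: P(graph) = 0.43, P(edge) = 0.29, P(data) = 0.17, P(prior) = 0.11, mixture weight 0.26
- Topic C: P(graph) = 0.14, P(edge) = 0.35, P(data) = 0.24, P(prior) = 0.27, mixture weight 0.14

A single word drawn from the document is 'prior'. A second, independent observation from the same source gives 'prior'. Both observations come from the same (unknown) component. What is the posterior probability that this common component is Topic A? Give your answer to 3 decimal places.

P(component k | x) = π_k·f_k(x) / marginal(x), where marginal(x) = Σ_j π_j·f_j(x).
Since both observations come from the same component, the likelihood for component k is f_k(x₁)·f_k(x₂).
  L_A = [P(prior | comp) = 0.14] × [0.14] = 0.0196
  L_B = [P(prior | comp) = 0.11] × [0.11] = 0.0121
  L_C = [P(prior | comp) = 0.27] × [0.27] = 0.0729
Weight by the priors:
  π_A·L_A = 0.60 × 0.0196 = 0.01176
  π_B·L_B = 0.26 × 0.0121 = 0.003146
  π_C·L_C = 0.14 × 0.0729 = 0.010206
Marginal: 0.01176 + 0.003146 + 0.010206 = 0.025112
P(Topic A | x₁, x₂) = 0.01176 / 0.025112 ≈ 0.468

0.468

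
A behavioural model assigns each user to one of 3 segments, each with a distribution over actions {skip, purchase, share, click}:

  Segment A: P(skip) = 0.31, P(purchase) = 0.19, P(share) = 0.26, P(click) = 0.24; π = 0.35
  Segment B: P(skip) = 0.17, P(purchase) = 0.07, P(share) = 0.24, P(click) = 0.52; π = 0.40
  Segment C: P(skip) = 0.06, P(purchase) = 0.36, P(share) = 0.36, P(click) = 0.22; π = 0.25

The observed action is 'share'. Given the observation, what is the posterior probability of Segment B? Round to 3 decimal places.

P(component k | x) = π_k·f_k(x) / marginal(x), where marginal(x) = Σ_j π_j·f_j(x).
Categorical probabilities:
  p_A = 0.26
  p_B = 0.24
  p_C = 0.36
Weight by the priors:
  π_A·p_A = 0.35 × 0.26 = 0.091
  π_B·p_B = 0.40 × 0.24 = 0.096
  π_C·p_C = 0.25 × 0.36 = 0.09
Denominator: 0.091 + 0.096 + 0.09 = 0.277
So the posterior for Segment B is 0.096 / 0.277 ≈ 0.347.

0.347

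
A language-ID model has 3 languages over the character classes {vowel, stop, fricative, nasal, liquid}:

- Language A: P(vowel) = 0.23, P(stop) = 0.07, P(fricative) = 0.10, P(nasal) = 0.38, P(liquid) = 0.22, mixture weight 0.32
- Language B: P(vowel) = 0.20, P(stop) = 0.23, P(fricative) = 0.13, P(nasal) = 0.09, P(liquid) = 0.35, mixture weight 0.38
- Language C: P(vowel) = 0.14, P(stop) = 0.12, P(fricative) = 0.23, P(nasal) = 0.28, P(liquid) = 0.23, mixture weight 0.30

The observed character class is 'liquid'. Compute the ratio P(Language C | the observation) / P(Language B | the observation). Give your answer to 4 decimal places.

0.5188

Only the two components matter; the odds are (w_i f_i(x)) / (w_j f_j(x)).
Component likelihoods at x = 'liquid':
  f_A = P(liquid | comp) = 0.22
  f_B = P(liquid | comp) = 0.35
  f_C = P(liquid | comp) = 0.23
0.069 / 0.133 ≈ 0.5188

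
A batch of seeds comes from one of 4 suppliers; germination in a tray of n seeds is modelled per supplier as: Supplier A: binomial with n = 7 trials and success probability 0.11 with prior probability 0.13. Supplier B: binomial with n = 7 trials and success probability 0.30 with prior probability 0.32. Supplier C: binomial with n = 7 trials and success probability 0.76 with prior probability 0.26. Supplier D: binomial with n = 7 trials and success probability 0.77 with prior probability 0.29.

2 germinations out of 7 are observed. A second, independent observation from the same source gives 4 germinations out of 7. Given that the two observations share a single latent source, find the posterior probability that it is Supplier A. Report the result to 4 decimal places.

The responsibility of component k is w_k f_k(x) divided by Σ_j w_j f_j(x).
Since both observations come from the same component, the likelihood for component k is f_k(x₁)·f_k(x₂).
  p_A = [C(7,2)·0.11^2·0.89^5 = 21·0.0121·0.558406 = 0.141891] × [0.00361251] = 0.000512582
  p_B = [C(7,2)·0.30^2·0.70^5 = 21·0.09·0.16807 = 0.317652] × [0.0972405] = 0.0308887
  p_C = [C(7,2)·0.76^2·0.24^5 = 21·0.5776·0.000796262 = 0.00965834] × [0.16142] = 0.00155905
  p_D = [C(7,2)·0.77^2·0.23^5 = 21·0.5929·0.000643634 = 0.00801383] × [0.149697] = 0.00119965
Weight by the priors:
  w_A·p_A = 0.13 × 0.000512582 = 6.66357e-05
  w_B·p_B = 0.32 × 0.0308887 = 0.00988437
  w_C·p_C = 0.26 × 0.00155905 = 0.000405352
  w_D·p_D = 0.29 × 0.00119965 = 0.000347898
Marginal: 6.66357e-05 + 0.00988437 + 0.000405352 + 0.000347898 = 0.0107043
P(Supplier A | x₁,x₂) = 6.66357e-05 / 0.0107043 ≈ 0.0062

0.0062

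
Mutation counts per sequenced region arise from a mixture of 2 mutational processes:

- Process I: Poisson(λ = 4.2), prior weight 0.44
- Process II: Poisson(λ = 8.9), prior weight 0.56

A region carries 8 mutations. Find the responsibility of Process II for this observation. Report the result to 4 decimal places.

0.8248

Apply Bayes' rule: the posterior for each component is proportional to its prior times its likelihood at x.
Component likelihoods at x = 8 mutations:
  f_I = e^(−4.2)·4.2^8/8! = 0.0360111
  f_II = e^(−8.9)·8.9^8/8! = 0.133161
Multiply by the mixture weights:
  π_I·f_I = 0.44 × 0.0360111 = 0.0158449
  π_II·f_II = 0.56 × 0.133161 = 0.0745704
Denominator: 0.0158449 + 0.0745704 = 0.0904153
So the posterior for Process II is 0.0745704 / 0.0904153 ≈ 0.8248.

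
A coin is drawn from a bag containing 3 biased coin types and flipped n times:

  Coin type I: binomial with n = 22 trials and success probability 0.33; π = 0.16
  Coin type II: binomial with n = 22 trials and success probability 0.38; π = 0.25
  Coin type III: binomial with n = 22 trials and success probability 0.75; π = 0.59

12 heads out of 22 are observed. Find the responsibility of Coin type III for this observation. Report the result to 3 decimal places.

Apply Bayes' rule: the posterior for each component is proportional to its prior times its likelihood at x.
Binomial probabilities:
  L_I = 0.0196599
  L_II = 0.0492024
  L_III = 0.0195345
Weight by the priors:
  π_I·L_I = 0.16 × 0.0196599 = 0.00314559
  π_II·L_II = 0.25 × 0.0492024 = 0.0123006
  π_III·L_III = 0.59 × 0.0195345 = 0.0115253
Normaliser: 0.00314559 + 0.0123006 + 0.0115253 = 0.0269715
So the posterior for Coin type III is 0.0115253 / 0.0269715 ≈ 0.427.

0.427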